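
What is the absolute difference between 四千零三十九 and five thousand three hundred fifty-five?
Convert 四千零三十九 (Chinese numeral) → 4×1000 + 3×10 + 9 = 4039 (decimal)
Convert five thousand three hundred fifty-five (English words) → 5×1000 + 3×100 + 55 = 5355 (decimal)
Compute |4039 - 5355| = 1316
1316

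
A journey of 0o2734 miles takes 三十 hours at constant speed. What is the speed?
Convert 0o2734 (octal) → 2×512 + 7×64 + 3×8 + 4 = 1500 (decimal)
Convert 三十 (Chinese numeral) → 3×10 = 30 (decimal)
Compute 1500 ÷ 30 = 50
50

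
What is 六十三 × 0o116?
Convert 六十三 (Chinese numeral) → 6×10 + 3 = 63 (decimal)
Convert 0o116 (octal) → 1×64 + 1×8 + 6 = 78 (decimal)
Compute 63 × 78 = 4914
4914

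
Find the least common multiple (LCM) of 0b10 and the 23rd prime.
Convert 0b10 (binary) → 2 (decimal)
Convert the 23rd prime (prime index) → 83 (decimal)
Compute lcm(2, 83) = 166
166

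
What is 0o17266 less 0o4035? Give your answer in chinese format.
Convert 0o17266 (octal) → 1×4096 + 7×512 + 2×64 + 6×8 + 6 = 7862 (decimal)
Convert 0o4035 (octal) → 4×512 + 3×8 + 5 = 2077 (decimal)
Compute 7862 - 2077 = 5785
Convert 5785 (decimal) → 5785 = 5×1000 + 7×100 + 8×10 + 5 → 五千七百八十五 (Chinese numeral)
五千七百八十五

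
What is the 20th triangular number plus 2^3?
The 20th triangular number = 20×21/2 = 210
Convert 2^3 (power) → 8 (decimal)
Compute 210 + 8 = 218
218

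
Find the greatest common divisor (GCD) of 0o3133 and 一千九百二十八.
Convert 0o3133 (octal) → 3×512 + 1×64 + 3×8 + 3 = 1627 (decimal)
Convert 一千九百二十八 (Chinese numeral) → 1×1000 + 9×100 + 2×10 + 8 = 1928 (decimal)
Compute gcd(1627, 1928) = 1
1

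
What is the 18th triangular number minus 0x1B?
The 18th triangular number = 18×19/2 = 171
Convert 0x1B (hexadecimal) → 1×16 + 11 = 27 (decimal)
Compute 171 - 27 = 144
144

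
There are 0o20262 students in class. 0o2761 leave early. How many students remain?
Convert 0o20262 (octal) → 2×4096 + 2×64 + 6×8 + 2 = 8370 (decimal)
Convert 0o2761 (octal) → 2×512 + 7×64 + 6×8 + 1 = 1521 (decimal)
Compute 8370 - 1521 = 6849
6849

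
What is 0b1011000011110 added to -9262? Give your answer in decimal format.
Convert 0b1011000011110 (binary) → 4096 + 1024 + 512 + 16 + 8 + 4 + 2 = 5662 (decimal)
Compute 5662 + -9262 = -3600
-3600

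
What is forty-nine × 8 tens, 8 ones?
Convert forty-nine (English words) → 49 (decimal)
Convert 8 tens, 8 ones (place-value notation) → 8×10 + 8 = 88 (decimal)
Compute 49 × 88 = 4312
4312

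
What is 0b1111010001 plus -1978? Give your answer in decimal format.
Convert 0b1111010001 (binary) → 512 + 256 + 128 + 64 + 16 + 1 = 977 (decimal)
Compute 977 + -1978 = -1001
-1001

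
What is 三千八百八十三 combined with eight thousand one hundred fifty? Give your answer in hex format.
Convert 三千八百八十三 (Chinese numeral) → 3×1000 + 8×100 + 8×10 + 3 = 3883 (decimal)
Convert eight thousand one hundred fifty (English words) → 8×1000 + 1×100 + 50 = 8150 (decimal)
Compute 3883 + 8150 = 12033
Convert 12033 (decimal) → 12033 = 2×4096 + 15×256 + 1 → 0x2F01 (hexadecimal)
0x2F01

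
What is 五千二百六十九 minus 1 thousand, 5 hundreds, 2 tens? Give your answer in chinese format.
Convert 五千二百六十九 (Chinese numeral) → 5×1000 + 2×100 + 6×10 + 9 = 5269 (decimal)
Convert 1 thousand, 5 hundreds, 2 tens (place-value notation) → 1×1000 + 5×100 + 2×10 = 1520 (decimal)
Compute 5269 - 1520 = 3749
Convert 3749 (decimal) → 3749 = 3×1000 + 7×100 + 4×10 + 9 → 三千七百四十九 (Chinese numeral)
三千七百四十九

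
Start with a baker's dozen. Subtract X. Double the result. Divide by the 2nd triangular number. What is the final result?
Convert a baker's dozen (colloquial) → 13 (decimal)
Start: 13
Convert X (Roman numeral) → 10 (decimal)
13 - 10 = 3
3 × 2 = 6
Convert the 2nd triangular number (triangular index) → 2×3/2 = 3 (decimal)
6 ÷ 3 = 2
2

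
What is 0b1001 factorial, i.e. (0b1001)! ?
Convert 0b1001 (binary) → 8 + 1 = 9 (decimal)
Compute 9! = 362880
362880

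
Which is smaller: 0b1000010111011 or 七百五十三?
Convert 0b1000010111011 (binary) → 4096 + 128 + 32 + 16 + 8 + 2 + 1 = 4283 (decimal)
Convert 七百五十三 (Chinese numeral) → 7×100 + 5×10 + 3 = 753 (decimal)
Compare 4283 vs 753: smaller = 753
753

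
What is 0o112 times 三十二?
Convert 0o112 (octal) → 1×64 + 1×8 + 2 = 74 (decimal)
Convert 三十二 (Chinese numeral) → 3×10 + 2 = 32 (decimal)
Compute 74 × 32 = 2368
2368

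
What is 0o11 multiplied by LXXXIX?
Convert 0o11 (octal) → 1×8 + 1 = 9 (decimal)
Convert LXXXIX (Roman numeral) → 50 + 10 + 10 + 10 + 9 = 89 (decimal)
Compute 9 × 89 = 801
801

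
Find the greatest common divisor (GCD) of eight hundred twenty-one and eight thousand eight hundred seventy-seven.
Convert eight hundred twenty-one (English words) → 8×100 + 21 = 821 (decimal)
Convert eight thousand eight hundred seventy-seven (English words) → 8×1000 + 8×100 + 77 = 8877 (decimal)
Compute gcd(821, 8877) = 1
1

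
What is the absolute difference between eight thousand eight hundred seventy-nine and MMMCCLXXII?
Convert eight thousand eight hundred seventy-nine (English words) → 8×1000 + 8×100 + 79 = 8879 (decimal)
Convert MMMCCLXXII (Roman numeral) → 1000 + 1000 + 1000 + 100 + 100 + 50 + 10 + 10 + 1 + 1 = 3272 (decimal)
Compute |8879 - 3272| = 5607
5607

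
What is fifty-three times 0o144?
Convert fifty-three (English words) → 53 (decimal)
Convert 0o144 (octal) → 1×64 + 4×8 + 4 = 100 (decimal)
Compute 53 × 100 = 5300
5300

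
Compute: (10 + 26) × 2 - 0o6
Convert 0o6 (octal) → 6 (decimal)
Expression in decimal: (10 + 26) × 2 - 6
Parentheses first: 10 + 26 = 36
Multiply: 36 × 2 = 72
Subtract: 72 - 6 = 66
66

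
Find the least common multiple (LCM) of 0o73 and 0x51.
Convert 0o73 (octal) → 7×8 + 3 = 59 (decimal)
Convert 0x51 (hexadecimal) → 5×16 + 1 = 81 (decimal)
Compute lcm(59, 81) = 4779
4779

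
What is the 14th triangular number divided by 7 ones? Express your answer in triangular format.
Convert the 14th triangular number (triangular index) → 14×15/2 = 105 (decimal)
Convert 7 ones (place-value notation) → 7 (decimal)
Compute 105 ÷ 7 = 15
Convert 15 (decimal) → 15 = 5×6/2 → the 5th triangular number (triangular index)
the 5th triangular number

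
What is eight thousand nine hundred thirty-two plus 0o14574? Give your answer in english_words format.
Convert eight thousand nine hundred thirty-two (English words) → 8×1000 + 9×100 + 32 = 8932 (decimal)
Convert 0o14574 (octal) → 1×4096 + 4×512 + 5×64 + 7×8 + 4 = 6524 (decimal)
Compute 8932 + 6524 = 15456
Convert 15456 (decimal) → 15456 = 15×1000 + 4×100 + 56 → fifteen thousand four hundred fifty-six (English words)
fifteen thousand four hundred fifty-six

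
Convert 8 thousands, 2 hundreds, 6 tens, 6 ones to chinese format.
Convert 8 thousands, 2 hundreds, 6 tens, 6 ones (place-value notation) → 8×1000 + 2×100 + 6×10 + 6 = 8266 (decimal)
Convert 8266 (decimal) → 8266 = 8×1000 + 2×100 + 6×10 + 6 → 八千二百六十六 (Chinese numeral)
八千二百六十六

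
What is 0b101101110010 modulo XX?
Convert 0b101101110010 (binary) → 2048 + 512 + 256 + 64 + 32 + 16 + 2 = 2930 (decimal)
Convert XX (Roman numeral) → 10 + 10 = 20 (decimal)
Compute 2930 mod 20 = 10
10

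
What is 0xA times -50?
Convert 0xA (hexadecimal) → 10 (decimal)
Compute 10 × -50 = -500
-500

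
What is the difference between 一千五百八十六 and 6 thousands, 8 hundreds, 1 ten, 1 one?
Convert 一千五百八十六 (Chinese numeral) → 1×1000 + 5×100 + 8×10 + 6 = 1586 (decimal)
Convert 6 thousands, 8 hundreds, 1 ten, 1 one (place-value notation) → 6×1000 + 8×100 + 1×10 + 1 = 6811 (decimal)
Difference: |1586 - 6811| = 5225
5225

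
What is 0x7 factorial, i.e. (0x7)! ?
Convert 0x7 (hexadecimal) → 7 (decimal)
Compute 7! = 5040
5040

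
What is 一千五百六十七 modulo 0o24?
Convert 一千五百六十七 (Chinese numeral) → 1×1000 + 5×100 + 6×10 + 7 = 1567 (decimal)
Convert 0o24 (octal) → 2×8 + 4 = 20 (decimal)
Compute 1567 mod 20 = 7
7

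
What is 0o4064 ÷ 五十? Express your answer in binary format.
Convert 0o4064 (octal) → 4×512 + 6×8 + 4 = 2100 (decimal)
Convert 五十 (Chinese numeral) → 5×10 = 50 (decimal)
Compute 2100 ÷ 50 = 42
Convert 42 (decimal) → 42 = 32 + 8 + 2 → 0b101010 (binary)
0b101010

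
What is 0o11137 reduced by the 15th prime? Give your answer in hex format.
Convert 0o11137 (octal) → 1×4096 + 1×512 + 1×64 + 3×8 + 7 = 4703 (decimal)
Convert the 15th prime (prime index) → 47 (decimal)
Compute 4703 - 47 = 4656
Convert 4656 (decimal) → 4656 = 1×4096 + 2×256 + 3×16 → 0x1230 (hexadecimal)
0x1230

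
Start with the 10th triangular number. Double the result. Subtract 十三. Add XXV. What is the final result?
Convert the 10th triangular number (triangular index) → 10×11/2 = 55 (decimal)
Start: 55
55 × 2 = 110
Convert 十三 (Chinese numeral) → 1×10 + 3 = 13 (decimal)
110 - 13 = 97
Convert XXV (Roman numeral) → 10 + 10 + 5 = 25 (decimal)
97 + 25 = 122
122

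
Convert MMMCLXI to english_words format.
Convert MMMCLXI (Roman numeral) → 1000 + 1000 + 1000 + 100 + 50 + 10 + 1 = 3161 (decimal)
Convert 3161 (decimal) → 3161 = 3×1000 + 1×100 + 61 → three thousand one hundred sixty-one (English words)
three thousand one hundred sixty-one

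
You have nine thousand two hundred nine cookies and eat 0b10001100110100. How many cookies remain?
Convert nine thousand two hundred nine (English words) → 9×1000 + 2×100 + 9 = 9209 (decimal)
Convert 0b10001100110100 (binary) → 8192 + 512 + 256 + 32 + 16 + 4 = 9012 (decimal)
Compute 9209 - 9012 = 197
197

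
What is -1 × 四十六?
Convert 四十六 (Chinese numeral) → 4×10 + 6 = 46 (decimal)
Compute -1 × 46 = -46
-46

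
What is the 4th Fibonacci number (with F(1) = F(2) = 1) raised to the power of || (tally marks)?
Convert the 4th Fibonacci number (with F(1) = F(2) = 1) (Fibonacci index) → 1, 1, 2, 3 → 3 (decimal)
Convert || (tally marks) → 2 (decimal)
Compute 3 ^ 2 = 9
9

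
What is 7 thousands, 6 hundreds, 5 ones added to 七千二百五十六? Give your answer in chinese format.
Convert 7 thousands, 6 hundreds, 5 ones (place-value notation) → 7×1000 + 6×100 + 5 = 7605 (decimal)
Convert 七千二百五十六 (Chinese numeral) → 7×1000 + 2×100 + 5×10 + 6 = 7256 (decimal)
Compute 7605 + 7256 = 14861
Convert 14861 (decimal) → 14861 = 1×10000 + 4×1000 + 8×100 + 6×10 + 1 → 一万四千八百六十一 (Chinese numeral)
一万四千八百六十一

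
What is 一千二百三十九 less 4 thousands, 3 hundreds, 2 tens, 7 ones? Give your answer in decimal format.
Convert 一千二百三十九 (Chinese numeral) → 1×1000 + 2×100 + 3×10 + 9 = 1239 (decimal)
Convert 4 thousands, 3 hundreds, 2 tens, 7 ones (place-value notation) → 4×1000 + 3×100 + 2×10 + 7 = 4327 (decimal)
Compute 1239 - 4327 = -3088
-3088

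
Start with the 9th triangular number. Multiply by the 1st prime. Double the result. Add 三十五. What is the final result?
Convert the 9th triangular number (triangular index) → 9×10/2 = 45 (decimal)
Start: 45
Convert the 1st prime (prime index) → 2 (decimal)
45 × 2 = 90
90 × 2 = 180
Convert 三十五 (Chinese numeral) → 3×10 + 5 = 35 (decimal)
180 + 35 = 215
215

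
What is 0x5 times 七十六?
Convert 0x5 (hexadecimal) → 5 (decimal)
Convert 七十六 (Chinese numeral) → 7×10 + 6 = 76 (decimal)
Compute 5 × 76 = 380
380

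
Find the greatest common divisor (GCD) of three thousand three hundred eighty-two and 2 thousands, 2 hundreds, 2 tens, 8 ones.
Convert three thousand three hundred eighty-two (English words) → 3×1000 + 3×100 + 82 = 3382 (decimal)
Convert 2 thousands, 2 hundreds, 2 tens, 8 ones (place-value notation) → 2×1000 + 2×100 + 2×10 + 8 = 2228 (decimal)
Compute gcd(3382, 2228) = 2
2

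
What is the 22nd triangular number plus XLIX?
The 22nd triangular number = 22×23/2 = 253
Convert XLIX (Roman numeral) → 40 + 9 = 49 (decimal)
Compute 253 + 49 = 302
302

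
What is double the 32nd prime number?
The 32nd prime number = 131
Compute 131 × 2 = 262
262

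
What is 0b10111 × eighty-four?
Convert 0b10111 (binary) → 16 + 4 + 2 + 1 = 23 (decimal)
Convert eighty-four (English words) → 84 (decimal)
Compute 23 × 84 = 1932
1932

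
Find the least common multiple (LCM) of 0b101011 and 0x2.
Convert 0b101011 (binary) → 32 + 8 + 2 + 1 = 43 (decimal)
Convert 0x2 (hexadecimal) → 2 (decimal)
Compute lcm(43, 2) = 86
86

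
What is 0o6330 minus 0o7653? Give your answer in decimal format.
Convert 0o6330 (octal) → 6×512 + 3×64 + 3×8 = 3288 (decimal)
Convert 0o7653 (octal) → 7×512 + 6×64 + 5×8 + 3 = 4011 (decimal)
Compute 3288 - 4011 = -723
-723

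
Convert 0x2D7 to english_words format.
Convert 0x2D7 (hexadecimal) → 2×256 + 13×16 + 7 = 727 (decimal)
Convert 727 (decimal) → 727 = 7×100 + 27 → seven hundred twenty-seven (English words)
seven hundred twenty-seven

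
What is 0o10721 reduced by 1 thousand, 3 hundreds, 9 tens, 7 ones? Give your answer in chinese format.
Convert 0o10721 (octal) → 1×4096 + 7×64 + 2×8 + 1 = 4561 (decimal)
Convert 1 thousand, 3 hundreds, 9 tens, 7 ones (place-value notation) → 1×1000 + 3×100 + 9×10 + 7 = 1397 (decimal)
Compute 4561 - 1397 = 3164
Convert 3164 (decimal) → 3164 = 3×1000 + 1×100 + 6×10 + 4 → 三千一百六十四 (Chinese numeral)
三千一百六十四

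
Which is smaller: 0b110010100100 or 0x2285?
Convert 0b110010100100 (binary) → 2048 + 1024 + 128 + 32 + 4 = 3236 (decimal)
Convert 0x2285 (hexadecimal) → 2×4096 + 2×256 + 8×16 + 5 = 8837 (decimal)
Compare 3236 vs 8837: smaller = 3236
3236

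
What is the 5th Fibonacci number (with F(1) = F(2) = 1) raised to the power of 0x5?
Convert the 5th Fibonacci number (with F(1) = F(2) = 1) (Fibonacci index) → 1, 1, 2, 3, 5 → 5 (decimal)
Convert 0x5 (hexadecimal) → 5 (decimal)
Compute 5 ^ 5 = 3125
3125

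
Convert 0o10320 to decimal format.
Convert 0o10320 (octal) → 1×4096 + 3×64 + 2×8 = 4304 (decimal)
4304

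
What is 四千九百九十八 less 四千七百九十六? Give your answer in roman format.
Convert 四千九百九十八 (Chinese numeral) → 4×1000 + 9×100 + 9×10 + 8 = 4998 (decimal)
Convert 四千七百九十六 (Chinese numeral) → 4×1000 + 7×100 + 9×10 + 6 = 4796 (decimal)
Compute 4998 - 4796 = 202
Convert 202 (decimal) → 202 = 100 + 100 + 1 + 1 → CCII (Roman numeral)
CCII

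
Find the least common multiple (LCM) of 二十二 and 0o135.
Convert 二十二 (Chinese numeral) → 2×10 + 2 = 22 (decimal)
Convert 0o135 (octal) → 1×64 + 3×8 + 5 = 93 (decimal)
Compute lcm(22, 93) = 2046
2046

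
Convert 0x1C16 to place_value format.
Convert 0x1C16 (hexadecimal) → 1×4096 + 12×256 + 1×16 + 6 = 7190 (decimal)
Convert 7190 (decimal) → 7190 = 7×1000 + 1×100 + 9×10 → 7 thousands, 1 hundred, 9 tens (place-value notation)
7 thousands, 1 hundred, 9 tens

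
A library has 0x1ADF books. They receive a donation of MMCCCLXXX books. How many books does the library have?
Convert 0x1ADF (hexadecimal) → 1×4096 + 10×256 + 13×16 + 15 = 6879 (decimal)
Convert MMCCCLXXX (Roman numeral) → 1000 + 1000 + 100 + 100 + 100 + 50 + 10 + 10 + 10 = 2380 (decimal)
Compute 6879 + 2380 = 9259
9259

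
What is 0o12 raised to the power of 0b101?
Convert 0o12 (octal) → 1×8 + 2 = 10 (decimal)
Convert 0b101 (binary) → 4 + 1 = 5 (decimal)
Compute 10 ^ 5 = 100000
100000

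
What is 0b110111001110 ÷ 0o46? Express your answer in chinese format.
Convert 0b110111001110 (binary) → 2048 + 1024 + 256 + 128 + 64 + 8 + 4 + 2 = 3534 (decimal)
Convert 0o46 (octal) → 4×8 + 6 = 38 (decimal)
Compute 3534 ÷ 38 = 93
Convert 93 (decimal) → 93 = 9×10 + 3 → 九十三 (Chinese numeral)
九十三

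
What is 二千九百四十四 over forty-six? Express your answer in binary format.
Convert 二千九百四十四 (Chinese numeral) → 2×1000 + 9×100 + 4×10 + 4 = 2944 (decimal)
Convert forty-six (English words) → 46 (decimal)
Compute 2944 ÷ 46 = 64
Convert 64 (decimal) → 0b1000000 (binary)
0b1000000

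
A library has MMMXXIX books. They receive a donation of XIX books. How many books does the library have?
Convert MMMXXIX (Roman numeral) → 1000 + 1000 + 1000 + 10 + 10 + 9 = 3029 (decimal)
Convert XIX (Roman numeral) → 10 + 9 = 19 (decimal)
Compute 3029 + 19 = 3048
3048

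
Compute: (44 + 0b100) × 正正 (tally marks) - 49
Convert 0b100 (binary) → 4 (decimal)
Convert 正正 (tally marks) → 5 + 5 = 10 (decimal)
Expression in decimal: (44 + 4) × 10 - 49
Parentheses first: 44 + 4 = 48
Multiply: 48 × 10 = 480
Subtract: 480 - 49 = 431
431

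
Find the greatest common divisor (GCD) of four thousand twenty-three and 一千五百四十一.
Convert four thousand twenty-three (English words) → 4×1000 + 23 = 4023 (decimal)
Convert 一千五百四十一 (Chinese numeral) → 1×1000 + 5×100 + 4×10 + 1 = 1541 (decimal)
Compute gcd(4023, 1541) = 1
1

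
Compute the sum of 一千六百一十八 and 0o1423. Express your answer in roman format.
Convert 一千六百一十八 (Chinese numeral) → 1×1000 + 6×100 + 1×10 + 8 = 1618 (decimal)
Convert 0o1423 (octal) → 1×512 + 4×64 + 2×8 + 3 = 787 (decimal)
Compute 1618 + 787 = 2405
Convert 2405 (decimal) → 2405 = 1000 + 1000 + 400 + 5 → MMCDV (Roman numeral)
MMCDV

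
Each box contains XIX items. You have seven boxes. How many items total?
Convert XIX (Roman numeral) → 10 + 9 = 19 (decimal)
Convert seven (English words) → 7 (decimal)
Compute 19 × 7 = 133
133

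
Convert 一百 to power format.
Convert 一百 (Chinese numeral) → 1×100 = 100 (decimal)
Convert 100 (decimal) → 10^2 (power)
10^2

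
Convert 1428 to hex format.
Convert 1428 (decimal) → 1428 = 5×256 + 9×16 + 4 → 0x594 (hexadecimal)
0x594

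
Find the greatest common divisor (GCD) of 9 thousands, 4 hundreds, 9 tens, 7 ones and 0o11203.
Convert 9 thousands, 4 hundreds, 9 tens, 7 ones (place-value notation) → 9×1000 + 4×100 + 9×10 + 7 = 9497 (decimal)
Convert 0o11203 (octal) → 1×4096 + 1×512 + 2×64 + 3 = 4739 (decimal)
Compute gcd(9497, 4739) = 1
1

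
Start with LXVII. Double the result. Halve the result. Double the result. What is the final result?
Convert LXVII (Roman numeral) → 50 + 10 + 5 + 1 + 1 = 67 (decimal)
Start: 67
67 × 2 = 134
134 ÷ 2 = 67
67 × 2 = 134
134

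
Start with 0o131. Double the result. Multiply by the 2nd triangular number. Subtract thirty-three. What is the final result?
Convert 0o131 (octal) → 1×64 + 3×8 + 1 = 89 (decimal)
Start: 89
89 × 2 = 178
Convert the 2nd triangular number (triangular index) → 2×3/2 = 3 (decimal)
178 × 3 = 534
Convert thirty-three (English words) → 33 (decimal)
534 - 33 = 501
501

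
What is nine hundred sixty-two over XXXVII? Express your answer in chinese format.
Convert nine hundred sixty-two (English words) → 9×100 + 62 = 962 (decimal)
Convert XXXVII (Roman numeral) → 10 + 10 + 10 + 5 + 1 + 1 = 37 (decimal)
Compute 962 ÷ 37 = 26
Convert 26 (decimal) → 26 = 2×10 + 6 → 二十六 (Chinese numeral)
二十六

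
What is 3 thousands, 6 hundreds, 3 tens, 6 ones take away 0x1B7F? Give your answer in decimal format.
Convert 3 thousands, 6 hundreds, 3 tens, 6 ones (place-value notation) → 3×1000 + 6×100 + 3×10 + 6 = 3636 (decimal)
Convert 0x1B7F (hexadecimal) → 1×4096 + 11×256 + 7×16 + 15 = 7039 (decimal)
Compute 3636 - 7039 = -3403
-3403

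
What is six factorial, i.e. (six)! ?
Convert six (English words) → 6 (decimal)
Compute 6! = 720
720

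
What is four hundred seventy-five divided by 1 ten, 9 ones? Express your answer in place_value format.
Convert four hundred seventy-five (English words) → 4×100 + 75 = 475 (decimal)
Convert 1 ten, 9 ones (place-value notation) → 1×10 + 9 = 19 (decimal)
Compute 475 ÷ 19 = 25
Convert 25 (decimal) → 25 = 2×10 + 5 → 2 tens, 5 ones (place-value notation)
2 tens, 5 ones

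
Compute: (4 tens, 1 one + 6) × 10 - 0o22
Convert 4 tens, 1 one (place-value notation) → 4×10 + 1 = 41 (decimal)
Convert 0o22 (octal) → 2×8 + 2 = 18 (decimal)
Expression in decimal: (41 + 6) × 10 - 18
Parentheses first: 41 + 6 = 47
Multiply: 47 × 10 = 470
Subtract: 470 - 18 = 452
452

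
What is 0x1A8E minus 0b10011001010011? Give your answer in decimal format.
Convert 0x1A8E (hexadecimal) → 1×4096 + 10×256 + 8×16 + 14 = 6798 (decimal)
Convert 0b10011001010011 (binary) → 8192 + 1024 + 512 + 64 + 16 + 2 + 1 = 9811 (decimal)
Compute 6798 - 9811 = -3013
-3013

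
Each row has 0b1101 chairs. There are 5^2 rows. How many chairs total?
Convert 0b1101 (binary) → 8 + 4 + 1 = 13 (decimal)
Convert 5^2 (power) → 25 (decimal)
Compute 13 × 25 = 325
325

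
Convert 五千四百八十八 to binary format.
Convert 五千四百八十八 (Chinese numeral) → 5×1000 + 4×100 + 8×10 + 8 = 5488 (decimal)
Convert 5488 (decimal) → 5488 = 4096 + 1024 + 256 + 64 + 32 + 16 → 0b1010101110000 (binary)
0b1010101110000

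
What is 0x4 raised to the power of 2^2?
Convert 0x4 (hexadecimal) → 4 (decimal)
Convert 2^2 (power) → 4 (decimal)
Compute 4 ^ 4 = 256
256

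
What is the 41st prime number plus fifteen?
The 41st prime number = 179
Convert fifteen (English words) → 15 (decimal)
Compute 179 + 15 = 194
194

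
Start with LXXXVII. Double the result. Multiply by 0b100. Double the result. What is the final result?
Convert LXXXVII (Roman numeral) → 50 + 10 + 10 + 10 + 5 + 1 + 1 = 87 (decimal)
Start: 87
87 × 2 = 174
Convert 0b100 (binary) → 4 (decimal)
174 × 4 = 696
696 × 2 = 1392
1392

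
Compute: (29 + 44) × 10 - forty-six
Convert forty-six (English words) → 46 (decimal)
Expression in decimal: (29 + 44) × 10 - 46
Parentheses first: 29 + 44 = 73
Multiply: 73 × 10 = 730
Subtract: 730 - 46 = 684
684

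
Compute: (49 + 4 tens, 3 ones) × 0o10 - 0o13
Convert 4 tens, 3 ones (place-value notation) → 4×10 + 3 = 43 (decimal)
Convert 0o10 (octal) → 1×8 = 8 (decimal)
Convert 0o13 (octal) → 1×8 + 3 = 11 (decimal)
Expression in decimal: (49 + 43) × 8 - 11
Parentheses first: 49 + 43 = 92
Multiply: 92 × 8 = 736
Subtract: 736 - 11 = 725
725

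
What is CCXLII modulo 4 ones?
Convert CCXLII (Roman numeral) → 100 + 100 + 40 + 1 + 1 = 242 (decimal)
Convert 4 ones (place-value notation) → 4 (decimal)
Compute 242 mod 4 = 2
2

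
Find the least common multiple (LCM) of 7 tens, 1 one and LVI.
Convert 7 tens, 1 one (place-value notation) → 7×10 + 1 = 71 (decimal)
Convert LVI (Roman numeral) → 50 + 5 + 1 = 56 (decimal)
Compute lcm(71, 56) = 3976
3976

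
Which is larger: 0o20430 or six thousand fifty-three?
Convert 0o20430 (octal) → 2×4096 + 4×64 + 3×8 = 8472 (decimal)
Convert six thousand fifty-three (English words) → 6×1000 + 53 = 6053 (decimal)
Compare 8472 vs 6053: larger = 8472
8472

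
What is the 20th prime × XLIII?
Convert the 20th prime (prime index) → 71 (decimal)
Convert XLIII (Roman numeral) → 40 + 1 + 1 + 1 = 43 (decimal)
Compute 71 × 43 = 3053
3053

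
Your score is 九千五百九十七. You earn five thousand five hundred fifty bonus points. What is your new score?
Convert 九千五百九十七 (Chinese numeral) → 9×1000 + 5×100 + 9×10 + 7 = 9597 (decimal)
Convert five thousand five hundred fifty (English words) → 5×1000 + 5×100 + 50 = 5550 (decimal)
Compute 9597 + 5550 = 15147
15147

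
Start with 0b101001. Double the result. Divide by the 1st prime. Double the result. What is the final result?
Convert 0b101001 (binary) → 32 + 8 + 1 = 41 (decimal)
Start: 41
41 × 2 = 82
Convert the 1st prime (prime index) → 2 (decimal)
82 ÷ 2 = 41
41 × 2 = 82
82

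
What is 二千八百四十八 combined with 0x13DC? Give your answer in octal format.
Convert 二千八百四十八 (Chinese numeral) → 2×1000 + 8×100 + 4×10 + 8 = 2848 (decimal)
Convert 0x13DC (hexadecimal) → 1×4096 + 3×256 + 13×16 + 12 = 5084 (decimal)
Compute 2848 + 5084 = 7932
Convert 7932 (decimal) → 7932 = 1×4096 + 7×512 + 3×64 + 7×8 + 4 → 0o17374 (octal)
0o17374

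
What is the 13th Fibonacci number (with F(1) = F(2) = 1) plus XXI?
The 13th Fibonacci number (with F(1) = F(2) = 1): 1, 1, 2, 3, 5, 8, 13, 21, 34, 55, 89, 144, 233 → 233
Convert XXI (Roman numeral) → 10 + 10 + 1 = 21 (decimal)
Compute 233 + 21 = 254
254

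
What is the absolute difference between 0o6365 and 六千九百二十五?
Convert 0o6365 (octal) → 6×512 + 3×64 + 6×8 + 5 = 3317 (decimal)
Convert 六千九百二十五 (Chinese numeral) → 6×1000 + 9×100 + 2×10 + 5 = 6925 (decimal)
Compute |3317 - 6925| = 3608
3608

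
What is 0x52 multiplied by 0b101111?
Convert 0x52 (hexadecimal) → 5×16 + 2 = 82 (decimal)
Convert 0b101111 (binary) → 32 + 8 + 4 + 2 + 1 = 47 (decimal)
Compute 82 × 47 = 3854
3854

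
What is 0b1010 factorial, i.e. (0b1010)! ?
Convert 0b1010 (binary) → 8 + 2 = 10 (decimal)
Compute 10! = 3628800
3628800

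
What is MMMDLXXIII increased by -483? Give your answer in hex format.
Convert MMMDLXXIII (Roman numeral) → 1000 + 1000 + 1000 + 500 + 50 + 10 + 10 + 1 + 1 + 1 = 3573 (decimal)
Compute 3573 + -483 = 3090
Convert 3090 (decimal) → 3090 = 12×256 + 1×16 + 2 → 0xC12 (hexadecimal)
0xC12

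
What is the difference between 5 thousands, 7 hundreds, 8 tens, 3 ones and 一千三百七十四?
Convert 5 thousands, 7 hundreds, 8 tens, 3 ones (place-value notation) → 5×1000 + 7×100 + 8×10 + 3 = 5783 (decimal)
Convert 一千三百七十四 (Chinese numeral) → 1×1000 + 3×100 + 7×10 + 4 = 1374 (decimal)
Difference: |5783 - 1374| = 4409
4409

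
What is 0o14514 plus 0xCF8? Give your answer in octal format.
Convert 0o14514 (octal) → 1×4096 + 4×512 + 5×64 + 1×8 + 4 = 6476 (decimal)
Convert 0xCF8 (hexadecimal) → 12×256 + 15×16 + 8 = 3320 (decimal)
Compute 6476 + 3320 = 9796
Convert 9796 (decimal) → 9796 = 2×4096 + 3×512 + 1×64 + 4 → 0o23104 (octal)
0o23104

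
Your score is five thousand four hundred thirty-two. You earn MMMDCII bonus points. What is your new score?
Convert five thousand four hundred thirty-two (English words) → 5×1000 + 4×100 + 32 = 5432 (decimal)
Convert MMMDCII (Roman numeral) → 1000 + 1000 + 1000 + 500 + 100 + 1 + 1 = 3602 (decimal)
Compute 5432 + 3602 = 9034
9034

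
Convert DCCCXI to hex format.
Convert DCCCXI (Roman numeral) → 500 + 100 + 100 + 100 + 10 + 1 = 811 (decimal)
Convert 811 (decimal) → 811 = 3×256 + 2×16 + 11 → 0x32B (hexadecimal)
0x32B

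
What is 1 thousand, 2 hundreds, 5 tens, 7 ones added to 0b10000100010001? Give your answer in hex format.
Convert 1 thousand, 2 hundreds, 5 tens, 7 ones (place-value notation) → 1×1000 + 2×100 + 5×10 + 7 = 1257 (decimal)
Convert 0b10000100010001 (binary) → 8192 + 256 + 16 + 1 = 8465 (decimal)
Compute 1257 + 8465 = 9722
Convert 9722 (decimal) → 9722 = 2×4096 + 5×256 + 15×16 + 10 → 0x25FA (hexadecimal)
0x25FA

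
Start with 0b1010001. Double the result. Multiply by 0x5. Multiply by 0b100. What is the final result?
Convert 0b1010001 (binary) → 64 + 16 + 1 = 81 (decimal)
Start: 81
81 × 2 = 162
Convert 0x5 (hexadecimal) → 5 (decimal)
162 × 5 = 810
Convert 0b100 (binary) → 4 (decimal)
810 × 4 = 3240
3240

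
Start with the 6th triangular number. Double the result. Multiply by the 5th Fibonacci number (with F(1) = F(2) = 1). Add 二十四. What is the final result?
Convert the 6th triangular number (triangular index) → 6×7/2 = 21 (decimal)
Start: 21
21 × 2 = 42
Convert the 5th Fibonacci number (with F(1) = F(2) = 1) (Fibonacci index) → 1, 1, 2, 3, 5 → 5 (decimal)
42 × 5 = 210
Convert 二十四 (Chinese numeral) → 2×10 + 4 = 24 (decimal)
210 + 24 = 234
234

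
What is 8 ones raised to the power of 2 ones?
Convert 8 ones (place-value notation) → 8 (decimal)
Convert 2 ones (place-value notation) → 2 (decimal)
Compute 8 ^ 2 = 64
64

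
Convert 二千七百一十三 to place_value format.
Convert 二千七百一十三 (Chinese numeral) → 2×1000 + 7×100 + 1×10 + 3 = 2713 (decimal)
Convert 2713 (decimal) → 2713 = 2×1000 + 7×100 + 1×10 + 3 → 2 thousands, 7 hundreds, 1 ten, 3 ones (place-value notation)
2 thousands, 7 hundreds, 1 ten, 3 ones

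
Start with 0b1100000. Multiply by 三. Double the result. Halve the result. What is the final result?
Convert 0b1100000 (binary) → 64 + 32 = 96 (decimal)
Start: 96
Convert 三 (Chinese numeral) → 3 (decimal)
96 × 3 = 288
288 × 2 = 576
576 ÷ 2 = 288
288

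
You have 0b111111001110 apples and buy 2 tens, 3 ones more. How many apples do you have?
Convert 0b111111001110 (binary) → 2048 + 1024 + 512 + 256 + 128 + 64 + 8 + 4 + 2 = 4046 (decimal)
Convert 2 tens, 3 ones (place-value notation) → 2×10 + 3 = 23 (decimal)
Compute 4046 + 23 = 4069
4069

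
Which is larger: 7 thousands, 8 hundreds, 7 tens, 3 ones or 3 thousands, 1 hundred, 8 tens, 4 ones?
Convert 7 thousands, 8 hundreds, 7 tens, 3 ones (place-value notation) → 7×1000 + 8×100 + 7×10 + 3 = 7873 (decimal)
Convert 3 thousands, 1 hundred, 8 tens, 4 ones (place-value notation) → 3×1000 + 1×100 + 8×10 + 4 = 3184 (decimal)
Compare 7873 vs 3184: larger = 7873
7873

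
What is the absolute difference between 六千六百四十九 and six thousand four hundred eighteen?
Convert 六千六百四十九 (Chinese numeral) → 6×1000 + 6×100 + 4×10 + 9 = 6649 (decimal)
Convert six thousand four hundred eighteen (English words) → 6×1000 + 4×100 + 18 = 6418 (decimal)
Compute |6649 - 6418| = 231
231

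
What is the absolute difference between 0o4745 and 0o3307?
Convert 0o4745 (octal) → 4×512 + 7×64 + 4×8 + 5 = 2533 (decimal)
Convert 0o3307 (octal) → 3×512 + 3×64 + 7 = 1735 (decimal)
Compute |2533 - 1735| = 798
798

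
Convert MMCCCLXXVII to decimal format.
Convert MMCCCLXXVII (Roman numeral) → 1000 + 1000 + 100 + 100 + 100 + 50 + 10 + 10 + 5 + 1 + 1 = 2377 (decimal)
2377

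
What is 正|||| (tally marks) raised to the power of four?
Convert 正|||| (tally marks) → 5 + 4 = 9 (decimal)
Convert four (English words) → 4 (decimal)
Compute 9 ^ 4 = 6561
6561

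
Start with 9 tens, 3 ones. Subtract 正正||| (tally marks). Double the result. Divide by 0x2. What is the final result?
Convert 9 tens, 3 ones (place-value notation) → 9×10 + 3 = 93 (decimal)
Start: 93
Convert 正正||| (tally marks) → 5 + 5 + 3 = 13 (decimal)
93 - 13 = 80
80 × 2 = 160
Convert 0x2 (hexadecimal) → 2 (decimal)
160 ÷ 2 = 80
80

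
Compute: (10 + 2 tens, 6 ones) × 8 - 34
Convert 2 tens, 6 ones (place-value notation) → 2×10 + 6 = 26 (decimal)
Expression in decimal: (10 + 26) × 8 - 34
Parentheses first: 10 + 26 = 36
Multiply: 36 × 8 = 288
Subtract: 288 - 34 = 254
254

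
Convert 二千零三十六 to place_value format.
Convert 二千零三十六 (Chinese numeral) → 2×1000 + 3×10 + 6 = 2036 (decimal)
Convert 2036 (decimal) → 2036 = 2×1000 + 3×10 + 6 → 2 thousands, 3 tens, 6 ones (place-value notation)
2 thousands, 3 tens, 6 ones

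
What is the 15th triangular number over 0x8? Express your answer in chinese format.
Convert the 15th triangular number (triangular index) → 15×16/2 = 120 (decimal)
Convert 0x8 (hexadecimal) → 8 (decimal)
Compute 120 ÷ 8 = 15
Convert 15 (decimal) → 15 = 1×10 + 5 → 十五 (Chinese numeral)
十五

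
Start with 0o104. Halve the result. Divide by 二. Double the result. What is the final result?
Convert 0o104 (octal) → 1×64 + 4 = 68 (decimal)
Start: 68
68 ÷ 2 = 34
Convert 二 (Chinese numeral) → 2 (decimal)
34 ÷ 2 = 17
17 × 2 = 34
34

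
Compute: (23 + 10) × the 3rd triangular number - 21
Convert the 3rd triangular number (triangular index) → 3×4/2 = 6 (decimal)
Expression in decimal: (23 + 10) × 6 - 21
Parentheses first: 23 + 10 = 33
Multiply: 33 × 6 = 198
Subtract: 198 - 21 = 177
177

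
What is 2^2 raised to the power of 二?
Convert 2^2 (power) → 4 (decimal)
Convert 二 (Chinese numeral) → 2 (decimal)
Compute 4 ^ 2 = 16
16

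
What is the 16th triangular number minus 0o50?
The 16th triangular number = 16×17/2 = 136
Convert 0o50 (octal) → 5×8 = 40 (decimal)
Compute 136 - 40 = 96
96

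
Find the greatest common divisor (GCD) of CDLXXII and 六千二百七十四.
Convert CDLXXII (Roman numeral) → 400 + 50 + 10 + 10 + 1 + 1 = 472 (decimal)
Convert 六千二百七十四 (Chinese numeral) → 6×1000 + 2×100 + 7×10 + 4 = 6274 (decimal)
Compute gcd(472, 6274) = 2
2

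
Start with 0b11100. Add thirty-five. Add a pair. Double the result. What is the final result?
Convert 0b11100 (binary) → 16 + 8 + 4 = 28 (decimal)
Start: 28
Convert thirty-five (English words) → 35 (decimal)
28 + 35 = 63
Convert a pair (colloquial) → 2 (decimal)
63 + 2 = 65
65 × 2 = 130
130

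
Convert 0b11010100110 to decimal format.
Convert 0b11010100110 (binary) → 1024 + 512 + 128 + 32 + 4 + 2 = 1702 (decimal)
1702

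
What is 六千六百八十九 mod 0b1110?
Convert 六千六百八十九 (Chinese numeral) → 6×1000 + 6×100 + 8×10 + 9 = 6689 (decimal)
Convert 0b1110 (binary) → 8 + 4 + 2 = 14 (decimal)
Compute 6689 mod 14 = 11
11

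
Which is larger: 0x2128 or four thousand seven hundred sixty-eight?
Convert 0x2128 (hexadecimal) → 2×4096 + 1×256 + 2×16 + 8 = 8488 (decimal)
Convert four thousand seven hundred sixty-eight (English words) → 4×1000 + 7×100 + 68 = 4768 (decimal)
Compare 8488 vs 4768: larger = 8488
8488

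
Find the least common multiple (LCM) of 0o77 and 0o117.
Convert 0o77 (octal) → 7×8 + 7 = 63 (decimal)
Convert 0o117 (octal) → 1×64 + 1×8 + 7 = 79 (decimal)
Compute lcm(63, 79) = 4977
4977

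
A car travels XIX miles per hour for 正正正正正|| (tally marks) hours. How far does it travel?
Convert XIX (Roman numeral) → 10 + 9 = 19 (decimal)
Convert 正正正正正|| (tally marks) → 5 + 5 + 5 + 5 + 5 + 2 = 27 (decimal)
Compute 19 × 27 = 513
513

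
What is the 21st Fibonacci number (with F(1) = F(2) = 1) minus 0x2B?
The 21st Fibonacci number (with F(1) = F(2) = 1) = 10946
Convert 0x2B (hexadecimal) → 2×16 + 11 = 43 (decimal)
Compute 10946 - 43 = 10903
10903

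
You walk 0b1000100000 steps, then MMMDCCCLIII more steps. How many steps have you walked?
Convert 0b1000100000 (binary) → 512 + 32 = 544 (decimal)
Convert MMMDCCCLIII (Roman numeral) → 1000 + 1000 + 1000 + 500 + 100 + 100 + 100 + 50 + 1 + 1 + 1 = 3853 (decimal)
Compute 544 + 3853 = 4397
4397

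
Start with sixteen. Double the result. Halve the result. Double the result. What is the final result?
Convert sixteen (English words) → 16 (decimal)
Start: 16
16 × 2 = 32
32 ÷ 2 = 16
16 × 2 = 32
32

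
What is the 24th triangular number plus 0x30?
The 24th triangular number = 24×25/2 = 300
Convert 0x30 (hexadecimal) → 3×16 = 48 (decimal)
Compute 300 + 48 = 348
348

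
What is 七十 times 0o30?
Convert 七十 (Chinese numeral) → 7×10 = 70 (decimal)
Convert 0o30 (octal) → 3×8 = 24 (decimal)
Compute 70 × 24 = 1680
1680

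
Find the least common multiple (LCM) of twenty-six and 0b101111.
Convert twenty-six (English words) → 26 (decimal)
Convert 0b101111 (binary) → 32 + 8 + 4 + 2 + 1 = 47 (decimal)
Compute lcm(26, 47) = 1222
1222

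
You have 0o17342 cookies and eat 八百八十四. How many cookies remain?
Convert 0o17342 (octal) → 1×4096 + 7×512 + 3×64 + 4×8 + 2 = 7906 (decimal)
Convert 八百八十四 (Chinese numeral) → 8×100 + 8×10 + 4 = 884 (decimal)
Compute 7906 - 884 = 7022
7022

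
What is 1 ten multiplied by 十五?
Convert 1 ten (place-value notation) → 1×10 = 10 (decimal)
Convert 十五 (Chinese numeral) → 1×10 + 5 = 15 (decimal)
Compute 10 × 15 = 150
150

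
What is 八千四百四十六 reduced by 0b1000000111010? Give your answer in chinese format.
Convert 八千四百四十六 (Chinese numeral) → 8×1000 + 4×100 + 4×10 + 6 = 8446 (decimal)
Convert 0b1000000111010 (binary) → 4096 + 32 + 16 + 8 + 2 = 4154 (decimal)
Compute 8446 - 4154 = 4292
Convert 4292 (decimal) → 4292 = 4×1000 + 2×100 + 9×10 + 2 → 四千二百九十二 (Chinese numeral)
四千二百九十二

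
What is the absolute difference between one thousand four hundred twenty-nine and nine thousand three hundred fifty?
Convert one thousand four hundred twenty-nine (English words) → 1×1000 + 4×100 + 29 = 1429 (decimal)
Convert nine thousand three hundred fifty (English words) → 9×1000 + 3×100 + 50 = 9350 (decimal)
Compute |1429 - 9350| = 7921
7921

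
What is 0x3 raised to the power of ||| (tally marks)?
Convert 0x3 (hexadecimal) → 3 (decimal)
Convert ||| (tally marks) → 3 (decimal)
Compute 3 ^ 3 = 27
27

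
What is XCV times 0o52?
Convert XCV (Roman numeral) → 90 + 5 = 95 (decimal)
Convert 0o52 (octal) → 5×8 + 2 = 42 (decimal)
Compute 95 × 42 = 3990
3990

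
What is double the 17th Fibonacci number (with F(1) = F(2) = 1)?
The 17th Fibonacci number (with F(1) = F(2) = 1) = 1597
Compute 1597 × 2 = 3194
3194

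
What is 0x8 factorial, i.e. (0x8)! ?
Convert 0x8 (hexadecimal) → 8 (decimal)
Compute 8! = 40320
40320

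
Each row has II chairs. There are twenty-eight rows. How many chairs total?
Convert II (Roman numeral) → 1 + 1 = 2 (decimal)
Convert twenty-eight (English words) → 28 (decimal)
Compute 2 × 28 = 56
56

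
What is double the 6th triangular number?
The 6th triangular number = 6×7/2 = 21
Compute 21 × 2 = 42
42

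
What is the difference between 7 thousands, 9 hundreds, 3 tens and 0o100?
Convert 7 thousands, 9 hundreds, 3 tens (place-value notation) → 7×1000 + 9×100 + 3×10 = 7930 (decimal)
Convert 0o100 (octal) → 1×64 = 64 (decimal)
Difference: |7930 - 64| = 7866
7866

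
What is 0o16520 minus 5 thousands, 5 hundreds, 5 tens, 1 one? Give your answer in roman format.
Convert 0o16520 (octal) → 1×4096 + 6×512 + 5×64 + 2×8 = 7504 (decimal)
Convert 5 thousands, 5 hundreds, 5 tens, 1 one (place-value notation) → 5×1000 + 5×100 + 5×10 + 1 = 5551 (decimal)
Compute 7504 - 5551 = 1953
Convert 1953 (decimal) → 1953 = 1000 + 900 + 50 + 1 + 1 + 1 → MCMLIII (Roman numeral)
MCMLIII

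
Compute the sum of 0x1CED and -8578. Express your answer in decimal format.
Convert 0x1CED (hexadecimal) → 1×4096 + 12×256 + 14×16 + 13 = 7405 (decimal)
Compute 7405 + -8578 = -1173
-1173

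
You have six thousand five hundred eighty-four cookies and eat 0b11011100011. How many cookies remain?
Convert six thousand five hundred eighty-four (English words) → 6×1000 + 5×100 + 84 = 6584 (decimal)
Convert 0b11011100011 (binary) → 1024 + 512 + 128 + 64 + 32 + 2 + 1 = 1763 (decimal)
Compute 6584 - 1763 = 4821
4821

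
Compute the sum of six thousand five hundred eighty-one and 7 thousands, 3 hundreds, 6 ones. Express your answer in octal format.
Convert six thousand five hundred eighty-one (English words) → 6×1000 + 5×100 + 81 = 6581 (decimal)
Convert 7 thousands, 3 hundreds, 6 ones (place-value notation) → 7×1000 + 3×100 + 6 = 7306 (decimal)
Compute 6581 + 7306 = 13887
Convert 13887 (decimal) → 13887 = 3×4096 + 3×512 + 7×8 + 7 → 0o33077 (octal)
0o33077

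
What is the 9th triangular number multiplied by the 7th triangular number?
Convert the 9th triangular number (triangular index) → 9×10/2 = 45 (decimal)
Convert the 7th triangular number (triangular index) → 7×8/2 = 28 (decimal)
Compute 45 × 28 = 1260
1260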